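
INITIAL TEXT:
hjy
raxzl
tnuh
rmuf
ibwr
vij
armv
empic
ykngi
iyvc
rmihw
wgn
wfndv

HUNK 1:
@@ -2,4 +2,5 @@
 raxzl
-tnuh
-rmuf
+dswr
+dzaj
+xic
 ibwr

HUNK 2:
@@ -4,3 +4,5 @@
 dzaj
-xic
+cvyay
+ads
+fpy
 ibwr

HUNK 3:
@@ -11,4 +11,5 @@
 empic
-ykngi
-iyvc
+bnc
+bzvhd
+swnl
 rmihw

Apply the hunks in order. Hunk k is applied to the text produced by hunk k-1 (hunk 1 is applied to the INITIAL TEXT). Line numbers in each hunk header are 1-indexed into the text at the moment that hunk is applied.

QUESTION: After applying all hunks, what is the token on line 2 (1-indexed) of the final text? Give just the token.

Answer: raxzl

Derivation:
Hunk 1: at line 2 remove [tnuh,rmuf] add [dswr,dzaj,xic] -> 14 lines: hjy raxzl dswr dzaj xic ibwr vij armv empic ykngi iyvc rmihw wgn wfndv
Hunk 2: at line 4 remove [xic] add [cvyay,ads,fpy] -> 16 lines: hjy raxzl dswr dzaj cvyay ads fpy ibwr vij armv empic ykngi iyvc rmihw wgn wfndv
Hunk 3: at line 11 remove [ykngi,iyvc] add [bnc,bzvhd,swnl] -> 17 lines: hjy raxzl dswr dzaj cvyay ads fpy ibwr vij armv empic bnc bzvhd swnl rmihw wgn wfndv
Final line 2: raxzl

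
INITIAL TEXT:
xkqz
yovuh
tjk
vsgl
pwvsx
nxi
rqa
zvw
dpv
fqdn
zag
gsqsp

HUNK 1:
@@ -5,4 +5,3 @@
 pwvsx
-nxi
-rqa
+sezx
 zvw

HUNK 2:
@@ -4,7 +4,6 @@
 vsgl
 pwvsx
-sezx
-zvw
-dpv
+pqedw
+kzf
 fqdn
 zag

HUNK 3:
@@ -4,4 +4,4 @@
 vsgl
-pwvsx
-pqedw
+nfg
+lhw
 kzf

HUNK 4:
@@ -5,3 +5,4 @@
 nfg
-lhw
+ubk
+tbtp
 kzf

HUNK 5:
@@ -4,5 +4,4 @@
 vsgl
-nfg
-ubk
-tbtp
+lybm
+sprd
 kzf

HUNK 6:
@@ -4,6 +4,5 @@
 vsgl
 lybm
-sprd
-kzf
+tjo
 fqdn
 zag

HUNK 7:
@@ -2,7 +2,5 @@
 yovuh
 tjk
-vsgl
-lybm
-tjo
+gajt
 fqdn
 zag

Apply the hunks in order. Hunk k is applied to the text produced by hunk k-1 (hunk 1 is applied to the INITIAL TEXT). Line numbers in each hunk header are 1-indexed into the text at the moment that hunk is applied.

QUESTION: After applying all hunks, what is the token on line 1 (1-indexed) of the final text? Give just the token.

Answer: xkqz

Derivation:
Hunk 1: at line 5 remove [nxi,rqa] add [sezx] -> 11 lines: xkqz yovuh tjk vsgl pwvsx sezx zvw dpv fqdn zag gsqsp
Hunk 2: at line 4 remove [sezx,zvw,dpv] add [pqedw,kzf] -> 10 lines: xkqz yovuh tjk vsgl pwvsx pqedw kzf fqdn zag gsqsp
Hunk 3: at line 4 remove [pwvsx,pqedw] add [nfg,lhw] -> 10 lines: xkqz yovuh tjk vsgl nfg lhw kzf fqdn zag gsqsp
Hunk 4: at line 5 remove [lhw] add [ubk,tbtp] -> 11 lines: xkqz yovuh tjk vsgl nfg ubk tbtp kzf fqdn zag gsqsp
Hunk 5: at line 4 remove [nfg,ubk,tbtp] add [lybm,sprd] -> 10 lines: xkqz yovuh tjk vsgl lybm sprd kzf fqdn zag gsqsp
Hunk 6: at line 4 remove [sprd,kzf] add [tjo] -> 9 lines: xkqz yovuh tjk vsgl lybm tjo fqdn zag gsqsp
Hunk 7: at line 2 remove [vsgl,lybm,tjo] add [gajt] -> 7 lines: xkqz yovuh tjk gajt fqdn zag gsqsp
Final line 1: xkqz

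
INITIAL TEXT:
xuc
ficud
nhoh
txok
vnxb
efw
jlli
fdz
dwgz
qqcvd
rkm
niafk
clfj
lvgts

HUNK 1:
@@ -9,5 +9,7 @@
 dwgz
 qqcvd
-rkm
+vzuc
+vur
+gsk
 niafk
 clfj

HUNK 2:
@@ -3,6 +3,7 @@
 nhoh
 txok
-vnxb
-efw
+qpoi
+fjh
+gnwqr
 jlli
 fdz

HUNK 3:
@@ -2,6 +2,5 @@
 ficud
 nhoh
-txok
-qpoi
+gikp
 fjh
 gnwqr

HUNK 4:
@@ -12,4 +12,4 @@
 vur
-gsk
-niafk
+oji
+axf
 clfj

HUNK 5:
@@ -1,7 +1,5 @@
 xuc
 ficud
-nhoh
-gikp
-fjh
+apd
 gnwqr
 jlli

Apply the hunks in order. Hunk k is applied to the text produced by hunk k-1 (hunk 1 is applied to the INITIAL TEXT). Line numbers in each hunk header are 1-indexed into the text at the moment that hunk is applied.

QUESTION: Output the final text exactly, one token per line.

Hunk 1: at line 9 remove [rkm] add [vzuc,vur,gsk] -> 16 lines: xuc ficud nhoh txok vnxb efw jlli fdz dwgz qqcvd vzuc vur gsk niafk clfj lvgts
Hunk 2: at line 3 remove [vnxb,efw] add [qpoi,fjh,gnwqr] -> 17 lines: xuc ficud nhoh txok qpoi fjh gnwqr jlli fdz dwgz qqcvd vzuc vur gsk niafk clfj lvgts
Hunk 3: at line 2 remove [txok,qpoi] add [gikp] -> 16 lines: xuc ficud nhoh gikp fjh gnwqr jlli fdz dwgz qqcvd vzuc vur gsk niafk clfj lvgts
Hunk 4: at line 12 remove [gsk,niafk] add [oji,axf] -> 16 lines: xuc ficud nhoh gikp fjh gnwqr jlli fdz dwgz qqcvd vzuc vur oji axf clfj lvgts
Hunk 5: at line 1 remove [nhoh,gikp,fjh] add [apd] -> 14 lines: xuc ficud apd gnwqr jlli fdz dwgz qqcvd vzuc vur oji axf clfj lvgts

Answer: xuc
ficud
apd
gnwqr
jlli
fdz
dwgz
qqcvd
vzuc
vur
oji
axf
clfj
lvgts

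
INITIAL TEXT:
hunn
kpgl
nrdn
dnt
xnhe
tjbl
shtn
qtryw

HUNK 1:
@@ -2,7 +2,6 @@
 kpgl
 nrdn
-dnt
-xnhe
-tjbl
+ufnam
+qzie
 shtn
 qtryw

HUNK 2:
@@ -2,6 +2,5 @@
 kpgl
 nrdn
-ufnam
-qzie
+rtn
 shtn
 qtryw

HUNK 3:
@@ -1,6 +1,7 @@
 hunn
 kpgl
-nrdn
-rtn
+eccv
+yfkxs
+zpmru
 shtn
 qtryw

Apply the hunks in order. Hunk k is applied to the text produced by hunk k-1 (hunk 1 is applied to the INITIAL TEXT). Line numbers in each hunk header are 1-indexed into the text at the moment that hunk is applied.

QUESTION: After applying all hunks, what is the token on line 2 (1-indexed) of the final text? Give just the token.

Hunk 1: at line 2 remove [dnt,xnhe,tjbl] add [ufnam,qzie] -> 7 lines: hunn kpgl nrdn ufnam qzie shtn qtryw
Hunk 2: at line 2 remove [ufnam,qzie] add [rtn] -> 6 lines: hunn kpgl nrdn rtn shtn qtryw
Hunk 3: at line 1 remove [nrdn,rtn] add [eccv,yfkxs,zpmru] -> 7 lines: hunn kpgl eccv yfkxs zpmru shtn qtryw
Final line 2: kpgl

Answer: kpgl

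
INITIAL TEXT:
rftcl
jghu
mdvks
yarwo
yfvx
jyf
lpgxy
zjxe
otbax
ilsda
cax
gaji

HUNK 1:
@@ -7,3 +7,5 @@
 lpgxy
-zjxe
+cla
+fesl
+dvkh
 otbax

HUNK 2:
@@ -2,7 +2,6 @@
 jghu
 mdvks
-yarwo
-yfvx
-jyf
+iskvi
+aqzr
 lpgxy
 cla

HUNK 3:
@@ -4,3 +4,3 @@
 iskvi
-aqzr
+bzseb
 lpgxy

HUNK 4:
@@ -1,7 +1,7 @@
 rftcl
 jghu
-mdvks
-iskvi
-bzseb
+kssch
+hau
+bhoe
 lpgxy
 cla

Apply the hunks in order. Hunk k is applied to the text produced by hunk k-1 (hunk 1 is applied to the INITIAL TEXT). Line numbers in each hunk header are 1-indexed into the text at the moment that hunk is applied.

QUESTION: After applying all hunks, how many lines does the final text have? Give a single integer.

Answer: 13

Derivation:
Hunk 1: at line 7 remove [zjxe] add [cla,fesl,dvkh] -> 14 lines: rftcl jghu mdvks yarwo yfvx jyf lpgxy cla fesl dvkh otbax ilsda cax gaji
Hunk 2: at line 2 remove [yarwo,yfvx,jyf] add [iskvi,aqzr] -> 13 lines: rftcl jghu mdvks iskvi aqzr lpgxy cla fesl dvkh otbax ilsda cax gaji
Hunk 3: at line 4 remove [aqzr] add [bzseb] -> 13 lines: rftcl jghu mdvks iskvi bzseb lpgxy cla fesl dvkh otbax ilsda cax gaji
Hunk 4: at line 1 remove [mdvks,iskvi,bzseb] add [kssch,hau,bhoe] -> 13 lines: rftcl jghu kssch hau bhoe lpgxy cla fesl dvkh otbax ilsda cax gaji
Final line count: 13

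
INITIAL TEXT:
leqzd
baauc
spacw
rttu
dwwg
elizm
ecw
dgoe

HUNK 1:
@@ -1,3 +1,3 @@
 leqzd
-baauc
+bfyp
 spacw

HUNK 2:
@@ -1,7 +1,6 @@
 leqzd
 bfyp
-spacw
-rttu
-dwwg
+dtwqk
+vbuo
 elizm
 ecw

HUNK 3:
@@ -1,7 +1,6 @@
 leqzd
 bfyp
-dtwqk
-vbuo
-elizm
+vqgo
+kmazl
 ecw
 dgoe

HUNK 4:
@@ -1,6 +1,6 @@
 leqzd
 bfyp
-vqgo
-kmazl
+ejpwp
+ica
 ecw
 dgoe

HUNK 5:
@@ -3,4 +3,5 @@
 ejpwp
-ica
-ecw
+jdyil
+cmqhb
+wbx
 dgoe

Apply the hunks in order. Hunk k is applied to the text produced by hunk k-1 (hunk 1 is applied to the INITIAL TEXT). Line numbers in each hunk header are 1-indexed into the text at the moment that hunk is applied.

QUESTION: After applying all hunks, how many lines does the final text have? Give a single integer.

Answer: 7

Derivation:
Hunk 1: at line 1 remove [baauc] add [bfyp] -> 8 lines: leqzd bfyp spacw rttu dwwg elizm ecw dgoe
Hunk 2: at line 1 remove [spacw,rttu,dwwg] add [dtwqk,vbuo] -> 7 lines: leqzd bfyp dtwqk vbuo elizm ecw dgoe
Hunk 3: at line 1 remove [dtwqk,vbuo,elizm] add [vqgo,kmazl] -> 6 lines: leqzd bfyp vqgo kmazl ecw dgoe
Hunk 4: at line 1 remove [vqgo,kmazl] add [ejpwp,ica] -> 6 lines: leqzd bfyp ejpwp ica ecw dgoe
Hunk 5: at line 3 remove [ica,ecw] add [jdyil,cmqhb,wbx] -> 7 lines: leqzd bfyp ejpwp jdyil cmqhb wbx dgoe
Final line count: 7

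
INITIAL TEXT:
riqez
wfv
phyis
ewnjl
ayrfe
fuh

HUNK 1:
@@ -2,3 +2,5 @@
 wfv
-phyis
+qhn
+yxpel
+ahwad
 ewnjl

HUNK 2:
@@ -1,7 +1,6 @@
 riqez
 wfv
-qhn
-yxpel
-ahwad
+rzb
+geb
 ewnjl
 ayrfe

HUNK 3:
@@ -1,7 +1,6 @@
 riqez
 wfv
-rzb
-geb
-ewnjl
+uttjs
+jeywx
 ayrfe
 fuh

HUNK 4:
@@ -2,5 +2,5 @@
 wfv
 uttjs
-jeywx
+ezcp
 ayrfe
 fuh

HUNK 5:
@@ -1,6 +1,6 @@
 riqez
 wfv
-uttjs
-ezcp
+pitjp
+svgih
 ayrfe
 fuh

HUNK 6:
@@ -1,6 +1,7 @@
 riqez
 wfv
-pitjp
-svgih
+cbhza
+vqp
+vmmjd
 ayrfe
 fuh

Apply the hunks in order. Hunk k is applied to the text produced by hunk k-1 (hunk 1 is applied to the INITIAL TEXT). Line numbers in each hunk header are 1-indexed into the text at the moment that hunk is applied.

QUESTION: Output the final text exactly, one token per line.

Hunk 1: at line 2 remove [phyis] add [qhn,yxpel,ahwad] -> 8 lines: riqez wfv qhn yxpel ahwad ewnjl ayrfe fuh
Hunk 2: at line 1 remove [qhn,yxpel,ahwad] add [rzb,geb] -> 7 lines: riqez wfv rzb geb ewnjl ayrfe fuh
Hunk 3: at line 1 remove [rzb,geb,ewnjl] add [uttjs,jeywx] -> 6 lines: riqez wfv uttjs jeywx ayrfe fuh
Hunk 4: at line 2 remove [jeywx] add [ezcp] -> 6 lines: riqez wfv uttjs ezcp ayrfe fuh
Hunk 5: at line 1 remove [uttjs,ezcp] add [pitjp,svgih] -> 6 lines: riqez wfv pitjp svgih ayrfe fuh
Hunk 6: at line 1 remove [pitjp,svgih] add [cbhza,vqp,vmmjd] -> 7 lines: riqez wfv cbhza vqp vmmjd ayrfe fuh

Answer: riqez
wfv
cbhza
vqp
vmmjd
ayrfe
fuh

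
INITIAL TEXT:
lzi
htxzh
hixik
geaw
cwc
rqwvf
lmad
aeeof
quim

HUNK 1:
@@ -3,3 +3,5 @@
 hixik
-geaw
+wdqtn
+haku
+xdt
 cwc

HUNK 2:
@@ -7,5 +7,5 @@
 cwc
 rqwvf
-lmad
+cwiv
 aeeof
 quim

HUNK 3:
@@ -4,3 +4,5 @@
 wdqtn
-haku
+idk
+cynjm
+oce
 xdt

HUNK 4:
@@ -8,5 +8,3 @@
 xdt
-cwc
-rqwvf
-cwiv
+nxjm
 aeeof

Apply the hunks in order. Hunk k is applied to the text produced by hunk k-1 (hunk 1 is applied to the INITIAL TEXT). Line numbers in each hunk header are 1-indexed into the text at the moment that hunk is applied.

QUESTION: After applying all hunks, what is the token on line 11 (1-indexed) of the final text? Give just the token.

Answer: quim

Derivation:
Hunk 1: at line 3 remove [geaw] add [wdqtn,haku,xdt] -> 11 lines: lzi htxzh hixik wdqtn haku xdt cwc rqwvf lmad aeeof quim
Hunk 2: at line 7 remove [lmad] add [cwiv] -> 11 lines: lzi htxzh hixik wdqtn haku xdt cwc rqwvf cwiv aeeof quim
Hunk 3: at line 4 remove [haku] add [idk,cynjm,oce] -> 13 lines: lzi htxzh hixik wdqtn idk cynjm oce xdt cwc rqwvf cwiv aeeof quim
Hunk 4: at line 8 remove [cwc,rqwvf,cwiv] add [nxjm] -> 11 lines: lzi htxzh hixik wdqtn idk cynjm oce xdt nxjm aeeof quim
Final line 11: quim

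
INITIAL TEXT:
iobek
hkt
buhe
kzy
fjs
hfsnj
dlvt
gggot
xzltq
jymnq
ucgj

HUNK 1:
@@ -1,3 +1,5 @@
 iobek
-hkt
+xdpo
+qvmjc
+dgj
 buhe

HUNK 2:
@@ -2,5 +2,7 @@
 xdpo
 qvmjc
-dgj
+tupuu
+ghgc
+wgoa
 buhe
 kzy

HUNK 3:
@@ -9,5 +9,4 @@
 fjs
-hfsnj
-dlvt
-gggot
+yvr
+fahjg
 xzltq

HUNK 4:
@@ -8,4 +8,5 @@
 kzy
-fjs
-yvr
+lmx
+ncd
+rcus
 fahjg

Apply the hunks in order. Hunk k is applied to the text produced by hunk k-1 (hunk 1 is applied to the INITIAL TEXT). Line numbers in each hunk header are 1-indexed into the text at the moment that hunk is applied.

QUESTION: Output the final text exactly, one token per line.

Hunk 1: at line 1 remove [hkt] add [xdpo,qvmjc,dgj] -> 13 lines: iobek xdpo qvmjc dgj buhe kzy fjs hfsnj dlvt gggot xzltq jymnq ucgj
Hunk 2: at line 2 remove [dgj] add [tupuu,ghgc,wgoa] -> 15 lines: iobek xdpo qvmjc tupuu ghgc wgoa buhe kzy fjs hfsnj dlvt gggot xzltq jymnq ucgj
Hunk 3: at line 9 remove [hfsnj,dlvt,gggot] add [yvr,fahjg] -> 14 lines: iobek xdpo qvmjc tupuu ghgc wgoa buhe kzy fjs yvr fahjg xzltq jymnq ucgj
Hunk 4: at line 8 remove [fjs,yvr] add [lmx,ncd,rcus] -> 15 lines: iobek xdpo qvmjc tupuu ghgc wgoa buhe kzy lmx ncd rcus fahjg xzltq jymnq ucgj

Answer: iobek
xdpo
qvmjc
tupuu
ghgc
wgoa
buhe
kzy
lmx
ncd
rcus
fahjg
xzltq
jymnq
ucgj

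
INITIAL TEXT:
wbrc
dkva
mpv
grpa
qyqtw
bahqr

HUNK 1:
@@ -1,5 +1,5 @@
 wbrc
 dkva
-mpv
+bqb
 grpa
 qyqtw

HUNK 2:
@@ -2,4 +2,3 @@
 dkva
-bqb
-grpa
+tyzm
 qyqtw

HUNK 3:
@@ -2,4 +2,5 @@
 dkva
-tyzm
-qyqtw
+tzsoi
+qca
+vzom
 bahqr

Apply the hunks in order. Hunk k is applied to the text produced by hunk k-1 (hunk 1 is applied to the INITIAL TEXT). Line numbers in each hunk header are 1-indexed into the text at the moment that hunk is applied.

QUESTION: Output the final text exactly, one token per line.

Answer: wbrc
dkva
tzsoi
qca
vzom
bahqr

Derivation:
Hunk 1: at line 1 remove [mpv] add [bqb] -> 6 lines: wbrc dkva bqb grpa qyqtw bahqr
Hunk 2: at line 2 remove [bqb,grpa] add [tyzm] -> 5 lines: wbrc dkva tyzm qyqtw bahqr
Hunk 3: at line 2 remove [tyzm,qyqtw] add [tzsoi,qca,vzom] -> 6 lines: wbrc dkva tzsoi qca vzom bahqr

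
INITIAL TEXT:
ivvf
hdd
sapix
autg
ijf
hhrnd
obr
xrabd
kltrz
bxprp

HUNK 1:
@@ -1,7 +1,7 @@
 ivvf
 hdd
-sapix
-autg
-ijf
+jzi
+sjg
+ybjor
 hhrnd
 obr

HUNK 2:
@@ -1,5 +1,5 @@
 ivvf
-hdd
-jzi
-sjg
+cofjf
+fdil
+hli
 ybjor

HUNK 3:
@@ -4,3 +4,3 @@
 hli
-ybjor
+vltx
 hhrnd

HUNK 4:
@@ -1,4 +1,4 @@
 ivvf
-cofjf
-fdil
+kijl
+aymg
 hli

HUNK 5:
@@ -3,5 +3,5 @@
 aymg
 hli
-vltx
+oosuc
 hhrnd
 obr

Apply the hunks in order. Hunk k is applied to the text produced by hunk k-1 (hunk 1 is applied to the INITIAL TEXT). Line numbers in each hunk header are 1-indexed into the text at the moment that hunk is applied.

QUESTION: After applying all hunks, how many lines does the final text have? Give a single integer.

Hunk 1: at line 1 remove [sapix,autg,ijf] add [jzi,sjg,ybjor] -> 10 lines: ivvf hdd jzi sjg ybjor hhrnd obr xrabd kltrz bxprp
Hunk 2: at line 1 remove [hdd,jzi,sjg] add [cofjf,fdil,hli] -> 10 lines: ivvf cofjf fdil hli ybjor hhrnd obr xrabd kltrz bxprp
Hunk 3: at line 4 remove [ybjor] add [vltx] -> 10 lines: ivvf cofjf fdil hli vltx hhrnd obr xrabd kltrz bxprp
Hunk 4: at line 1 remove [cofjf,fdil] add [kijl,aymg] -> 10 lines: ivvf kijl aymg hli vltx hhrnd obr xrabd kltrz bxprp
Hunk 5: at line 3 remove [vltx] add [oosuc] -> 10 lines: ivvf kijl aymg hli oosuc hhrnd obr xrabd kltrz bxprp
Final line count: 10

Answer: 10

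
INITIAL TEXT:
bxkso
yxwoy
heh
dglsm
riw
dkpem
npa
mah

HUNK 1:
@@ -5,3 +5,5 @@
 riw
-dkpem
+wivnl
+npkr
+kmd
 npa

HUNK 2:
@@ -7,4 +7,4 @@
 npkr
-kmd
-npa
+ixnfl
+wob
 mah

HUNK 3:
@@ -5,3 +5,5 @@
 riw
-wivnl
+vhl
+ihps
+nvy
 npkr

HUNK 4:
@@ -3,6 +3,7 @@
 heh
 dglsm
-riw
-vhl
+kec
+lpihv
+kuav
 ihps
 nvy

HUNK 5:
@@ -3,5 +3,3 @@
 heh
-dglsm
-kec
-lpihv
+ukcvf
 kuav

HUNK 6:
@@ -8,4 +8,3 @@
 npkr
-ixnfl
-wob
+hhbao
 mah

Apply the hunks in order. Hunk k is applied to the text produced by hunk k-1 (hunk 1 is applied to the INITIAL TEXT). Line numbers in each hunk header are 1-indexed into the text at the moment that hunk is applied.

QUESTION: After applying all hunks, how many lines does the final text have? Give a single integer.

Hunk 1: at line 5 remove [dkpem] add [wivnl,npkr,kmd] -> 10 lines: bxkso yxwoy heh dglsm riw wivnl npkr kmd npa mah
Hunk 2: at line 7 remove [kmd,npa] add [ixnfl,wob] -> 10 lines: bxkso yxwoy heh dglsm riw wivnl npkr ixnfl wob mah
Hunk 3: at line 5 remove [wivnl] add [vhl,ihps,nvy] -> 12 lines: bxkso yxwoy heh dglsm riw vhl ihps nvy npkr ixnfl wob mah
Hunk 4: at line 3 remove [riw,vhl] add [kec,lpihv,kuav] -> 13 lines: bxkso yxwoy heh dglsm kec lpihv kuav ihps nvy npkr ixnfl wob mah
Hunk 5: at line 3 remove [dglsm,kec,lpihv] add [ukcvf] -> 11 lines: bxkso yxwoy heh ukcvf kuav ihps nvy npkr ixnfl wob mah
Hunk 6: at line 8 remove [ixnfl,wob] add [hhbao] -> 10 lines: bxkso yxwoy heh ukcvf kuav ihps nvy npkr hhbao mah
Final line count: 10

Answer: 10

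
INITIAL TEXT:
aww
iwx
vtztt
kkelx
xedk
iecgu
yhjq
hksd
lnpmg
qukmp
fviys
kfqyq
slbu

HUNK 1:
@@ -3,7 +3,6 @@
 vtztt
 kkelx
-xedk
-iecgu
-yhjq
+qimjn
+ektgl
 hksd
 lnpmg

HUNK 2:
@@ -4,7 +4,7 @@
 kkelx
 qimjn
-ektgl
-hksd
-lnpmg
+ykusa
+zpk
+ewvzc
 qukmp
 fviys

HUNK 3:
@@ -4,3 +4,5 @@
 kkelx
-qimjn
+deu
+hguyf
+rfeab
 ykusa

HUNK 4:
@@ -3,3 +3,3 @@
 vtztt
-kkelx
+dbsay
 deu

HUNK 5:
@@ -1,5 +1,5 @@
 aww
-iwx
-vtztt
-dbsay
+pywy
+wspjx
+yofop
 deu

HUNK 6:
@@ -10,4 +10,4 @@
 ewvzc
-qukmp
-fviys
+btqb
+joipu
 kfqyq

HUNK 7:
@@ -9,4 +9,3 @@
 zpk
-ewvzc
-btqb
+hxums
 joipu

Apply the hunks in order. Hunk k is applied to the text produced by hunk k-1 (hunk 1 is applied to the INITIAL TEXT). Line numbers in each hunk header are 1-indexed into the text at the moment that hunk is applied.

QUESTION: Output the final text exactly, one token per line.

Hunk 1: at line 3 remove [xedk,iecgu,yhjq] add [qimjn,ektgl] -> 12 lines: aww iwx vtztt kkelx qimjn ektgl hksd lnpmg qukmp fviys kfqyq slbu
Hunk 2: at line 4 remove [ektgl,hksd,lnpmg] add [ykusa,zpk,ewvzc] -> 12 lines: aww iwx vtztt kkelx qimjn ykusa zpk ewvzc qukmp fviys kfqyq slbu
Hunk 3: at line 4 remove [qimjn] add [deu,hguyf,rfeab] -> 14 lines: aww iwx vtztt kkelx deu hguyf rfeab ykusa zpk ewvzc qukmp fviys kfqyq slbu
Hunk 4: at line 3 remove [kkelx] add [dbsay] -> 14 lines: aww iwx vtztt dbsay deu hguyf rfeab ykusa zpk ewvzc qukmp fviys kfqyq slbu
Hunk 5: at line 1 remove [iwx,vtztt,dbsay] add [pywy,wspjx,yofop] -> 14 lines: aww pywy wspjx yofop deu hguyf rfeab ykusa zpk ewvzc qukmp fviys kfqyq slbu
Hunk 6: at line 10 remove [qukmp,fviys] add [btqb,joipu] -> 14 lines: aww pywy wspjx yofop deu hguyf rfeab ykusa zpk ewvzc btqb joipu kfqyq slbu
Hunk 7: at line 9 remove [ewvzc,btqb] add [hxums] -> 13 lines: aww pywy wspjx yofop deu hguyf rfeab ykusa zpk hxums joipu kfqyq slbu

Answer: aww
pywy
wspjx
yofop
deu
hguyf
rfeab
ykusa
zpk
hxums
joipu
kfqyq
slbu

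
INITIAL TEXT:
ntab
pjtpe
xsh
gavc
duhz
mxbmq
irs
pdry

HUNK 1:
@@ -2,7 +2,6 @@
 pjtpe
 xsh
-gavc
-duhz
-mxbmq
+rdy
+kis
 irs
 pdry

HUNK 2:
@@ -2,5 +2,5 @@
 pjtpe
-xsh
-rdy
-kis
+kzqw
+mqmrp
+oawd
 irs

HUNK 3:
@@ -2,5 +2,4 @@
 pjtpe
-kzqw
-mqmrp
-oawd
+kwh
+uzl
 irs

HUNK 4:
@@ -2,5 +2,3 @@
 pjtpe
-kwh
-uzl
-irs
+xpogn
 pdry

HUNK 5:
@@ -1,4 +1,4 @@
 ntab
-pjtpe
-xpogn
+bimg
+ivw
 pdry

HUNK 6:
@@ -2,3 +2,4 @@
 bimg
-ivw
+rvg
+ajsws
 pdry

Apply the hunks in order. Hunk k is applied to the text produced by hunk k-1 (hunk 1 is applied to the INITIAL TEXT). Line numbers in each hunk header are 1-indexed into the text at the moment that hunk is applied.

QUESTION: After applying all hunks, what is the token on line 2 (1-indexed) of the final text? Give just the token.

Hunk 1: at line 2 remove [gavc,duhz,mxbmq] add [rdy,kis] -> 7 lines: ntab pjtpe xsh rdy kis irs pdry
Hunk 2: at line 2 remove [xsh,rdy,kis] add [kzqw,mqmrp,oawd] -> 7 lines: ntab pjtpe kzqw mqmrp oawd irs pdry
Hunk 3: at line 2 remove [kzqw,mqmrp,oawd] add [kwh,uzl] -> 6 lines: ntab pjtpe kwh uzl irs pdry
Hunk 4: at line 2 remove [kwh,uzl,irs] add [xpogn] -> 4 lines: ntab pjtpe xpogn pdry
Hunk 5: at line 1 remove [pjtpe,xpogn] add [bimg,ivw] -> 4 lines: ntab bimg ivw pdry
Hunk 6: at line 2 remove [ivw] add [rvg,ajsws] -> 5 lines: ntab bimg rvg ajsws pdry
Final line 2: bimg

Answer: bimg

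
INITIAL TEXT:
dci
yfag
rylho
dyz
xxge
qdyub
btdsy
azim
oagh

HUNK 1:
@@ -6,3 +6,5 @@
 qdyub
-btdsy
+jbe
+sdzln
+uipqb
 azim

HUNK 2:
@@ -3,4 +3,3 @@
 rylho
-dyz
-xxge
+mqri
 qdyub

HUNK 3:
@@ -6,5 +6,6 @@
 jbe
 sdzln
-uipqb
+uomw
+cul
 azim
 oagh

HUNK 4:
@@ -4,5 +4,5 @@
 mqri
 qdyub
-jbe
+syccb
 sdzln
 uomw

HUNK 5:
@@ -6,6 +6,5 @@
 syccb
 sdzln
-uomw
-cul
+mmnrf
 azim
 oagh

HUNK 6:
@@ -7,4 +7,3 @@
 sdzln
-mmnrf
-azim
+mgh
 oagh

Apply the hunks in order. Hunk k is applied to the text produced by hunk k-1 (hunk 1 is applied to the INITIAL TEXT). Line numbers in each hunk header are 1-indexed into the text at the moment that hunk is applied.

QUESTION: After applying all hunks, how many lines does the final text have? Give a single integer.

Answer: 9

Derivation:
Hunk 1: at line 6 remove [btdsy] add [jbe,sdzln,uipqb] -> 11 lines: dci yfag rylho dyz xxge qdyub jbe sdzln uipqb azim oagh
Hunk 2: at line 3 remove [dyz,xxge] add [mqri] -> 10 lines: dci yfag rylho mqri qdyub jbe sdzln uipqb azim oagh
Hunk 3: at line 6 remove [uipqb] add [uomw,cul] -> 11 lines: dci yfag rylho mqri qdyub jbe sdzln uomw cul azim oagh
Hunk 4: at line 4 remove [jbe] add [syccb] -> 11 lines: dci yfag rylho mqri qdyub syccb sdzln uomw cul azim oagh
Hunk 5: at line 6 remove [uomw,cul] add [mmnrf] -> 10 lines: dci yfag rylho mqri qdyub syccb sdzln mmnrf azim oagh
Hunk 6: at line 7 remove [mmnrf,azim] add [mgh] -> 9 lines: dci yfag rylho mqri qdyub syccb sdzln mgh oagh
Final line count: 9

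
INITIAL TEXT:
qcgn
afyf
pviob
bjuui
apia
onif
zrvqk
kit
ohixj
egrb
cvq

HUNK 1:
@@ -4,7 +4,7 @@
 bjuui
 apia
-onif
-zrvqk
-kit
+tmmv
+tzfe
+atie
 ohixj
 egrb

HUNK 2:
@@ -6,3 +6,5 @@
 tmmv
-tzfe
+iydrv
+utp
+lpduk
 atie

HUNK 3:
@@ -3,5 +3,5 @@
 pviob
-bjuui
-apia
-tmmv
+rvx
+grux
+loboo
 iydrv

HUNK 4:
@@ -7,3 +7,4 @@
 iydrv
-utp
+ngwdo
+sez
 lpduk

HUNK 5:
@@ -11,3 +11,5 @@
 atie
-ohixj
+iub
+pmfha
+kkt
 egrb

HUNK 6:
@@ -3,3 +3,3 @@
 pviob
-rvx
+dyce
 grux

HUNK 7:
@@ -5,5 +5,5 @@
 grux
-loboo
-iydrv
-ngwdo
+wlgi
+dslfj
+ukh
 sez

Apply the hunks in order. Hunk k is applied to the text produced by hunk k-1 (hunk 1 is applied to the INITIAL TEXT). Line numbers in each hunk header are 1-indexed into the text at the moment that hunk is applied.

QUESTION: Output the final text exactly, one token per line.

Hunk 1: at line 4 remove [onif,zrvqk,kit] add [tmmv,tzfe,atie] -> 11 lines: qcgn afyf pviob bjuui apia tmmv tzfe atie ohixj egrb cvq
Hunk 2: at line 6 remove [tzfe] add [iydrv,utp,lpduk] -> 13 lines: qcgn afyf pviob bjuui apia tmmv iydrv utp lpduk atie ohixj egrb cvq
Hunk 3: at line 3 remove [bjuui,apia,tmmv] add [rvx,grux,loboo] -> 13 lines: qcgn afyf pviob rvx grux loboo iydrv utp lpduk atie ohixj egrb cvq
Hunk 4: at line 7 remove [utp] add [ngwdo,sez] -> 14 lines: qcgn afyf pviob rvx grux loboo iydrv ngwdo sez lpduk atie ohixj egrb cvq
Hunk 5: at line 11 remove [ohixj] add [iub,pmfha,kkt] -> 16 lines: qcgn afyf pviob rvx grux loboo iydrv ngwdo sez lpduk atie iub pmfha kkt egrb cvq
Hunk 6: at line 3 remove [rvx] add [dyce] -> 16 lines: qcgn afyf pviob dyce grux loboo iydrv ngwdo sez lpduk atie iub pmfha kkt egrb cvq
Hunk 7: at line 5 remove [loboo,iydrv,ngwdo] add [wlgi,dslfj,ukh] -> 16 lines: qcgn afyf pviob dyce grux wlgi dslfj ukh sez lpduk atie iub pmfha kkt egrb cvq

Answer: qcgn
afyf
pviob
dyce
grux
wlgi
dslfj
ukh
sez
lpduk
atie
iub
pmfha
kkt
egrb
cvq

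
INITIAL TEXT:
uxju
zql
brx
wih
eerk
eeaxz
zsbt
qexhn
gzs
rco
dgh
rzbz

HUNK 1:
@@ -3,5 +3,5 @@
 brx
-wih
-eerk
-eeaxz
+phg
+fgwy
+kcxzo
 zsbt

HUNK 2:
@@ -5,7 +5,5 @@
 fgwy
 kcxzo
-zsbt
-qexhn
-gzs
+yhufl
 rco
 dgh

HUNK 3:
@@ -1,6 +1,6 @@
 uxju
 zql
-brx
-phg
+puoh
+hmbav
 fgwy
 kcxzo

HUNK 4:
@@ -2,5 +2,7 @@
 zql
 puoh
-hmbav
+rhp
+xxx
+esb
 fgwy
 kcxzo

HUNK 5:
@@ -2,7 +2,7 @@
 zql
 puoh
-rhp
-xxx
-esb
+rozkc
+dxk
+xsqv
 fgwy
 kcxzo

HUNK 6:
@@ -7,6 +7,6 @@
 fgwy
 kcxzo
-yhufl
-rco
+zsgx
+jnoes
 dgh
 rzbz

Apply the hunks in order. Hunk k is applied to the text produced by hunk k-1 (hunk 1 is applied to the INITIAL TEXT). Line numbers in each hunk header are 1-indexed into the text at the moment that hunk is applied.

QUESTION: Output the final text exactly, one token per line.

Answer: uxju
zql
puoh
rozkc
dxk
xsqv
fgwy
kcxzo
zsgx
jnoes
dgh
rzbz

Derivation:
Hunk 1: at line 3 remove [wih,eerk,eeaxz] add [phg,fgwy,kcxzo] -> 12 lines: uxju zql brx phg fgwy kcxzo zsbt qexhn gzs rco dgh rzbz
Hunk 2: at line 5 remove [zsbt,qexhn,gzs] add [yhufl] -> 10 lines: uxju zql brx phg fgwy kcxzo yhufl rco dgh rzbz
Hunk 3: at line 1 remove [brx,phg] add [puoh,hmbav] -> 10 lines: uxju zql puoh hmbav fgwy kcxzo yhufl rco dgh rzbz
Hunk 4: at line 2 remove [hmbav] add [rhp,xxx,esb] -> 12 lines: uxju zql puoh rhp xxx esb fgwy kcxzo yhufl rco dgh rzbz
Hunk 5: at line 2 remove [rhp,xxx,esb] add [rozkc,dxk,xsqv] -> 12 lines: uxju zql puoh rozkc dxk xsqv fgwy kcxzo yhufl rco dgh rzbz
Hunk 6: at line 7 remove [yhufl,rco] add [zsgx,jnoes] -> 12 lines: uxju zql puoh rozkc dxk xsqv fgwy kcxzo zsgx jnoes dgh rzbz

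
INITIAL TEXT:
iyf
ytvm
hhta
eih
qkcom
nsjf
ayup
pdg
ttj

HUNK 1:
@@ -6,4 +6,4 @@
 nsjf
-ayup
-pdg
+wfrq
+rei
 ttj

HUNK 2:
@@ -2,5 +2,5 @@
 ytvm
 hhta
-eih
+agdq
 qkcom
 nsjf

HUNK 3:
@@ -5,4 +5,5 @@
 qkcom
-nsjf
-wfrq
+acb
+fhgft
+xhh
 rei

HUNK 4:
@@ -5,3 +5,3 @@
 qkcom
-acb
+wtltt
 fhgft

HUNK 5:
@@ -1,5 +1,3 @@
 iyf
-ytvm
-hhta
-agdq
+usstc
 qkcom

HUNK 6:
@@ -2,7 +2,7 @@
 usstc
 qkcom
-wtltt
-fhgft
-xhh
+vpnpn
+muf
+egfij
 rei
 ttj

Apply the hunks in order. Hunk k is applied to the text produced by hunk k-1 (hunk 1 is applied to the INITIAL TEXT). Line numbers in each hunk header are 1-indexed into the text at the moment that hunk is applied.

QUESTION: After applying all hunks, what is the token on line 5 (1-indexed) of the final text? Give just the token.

Answer: muf

Derivation:
Hunk 1: at line 6 remove [ayup,pdg] add [wfrq,rei] -> 9 lines: iyf ytvm hhta eih qkcom nsjf wfrq rei ttj
Hunk 2: at line 2 remove [eih] add [agdq] -> 9 lines: iyf ytvm hhta agdq qkcom nsjf wfrq rei ttj
Hunk 3: at line 5 remove [nsjf,wfrq] add [acb,fhgft,xhh] -> 10 lines: iyf ytvm hhta agdq qkcom acb fhgft xhh rei ttj
Hunk 4: at line 5 remove [acb] add [wtltt] -> 10 lines: iyf ytvm hhta agdq qkcom wtltt fhgft xhh rei ttj
Hunk 5: at line 1 remove [ytvm,hhta,agdq] add [usstc] -> 8 lines: iyf usstc qkcom wtltt fhgft xhh rei ttj
Hunk 6: at line 2 remove [wtltt,fhgft,xhh] add [vpnpn,muf,egfij] -> 8 lines: iyf usstc qkcom vpnpn muf egfij rei ttj
Final line 5: muf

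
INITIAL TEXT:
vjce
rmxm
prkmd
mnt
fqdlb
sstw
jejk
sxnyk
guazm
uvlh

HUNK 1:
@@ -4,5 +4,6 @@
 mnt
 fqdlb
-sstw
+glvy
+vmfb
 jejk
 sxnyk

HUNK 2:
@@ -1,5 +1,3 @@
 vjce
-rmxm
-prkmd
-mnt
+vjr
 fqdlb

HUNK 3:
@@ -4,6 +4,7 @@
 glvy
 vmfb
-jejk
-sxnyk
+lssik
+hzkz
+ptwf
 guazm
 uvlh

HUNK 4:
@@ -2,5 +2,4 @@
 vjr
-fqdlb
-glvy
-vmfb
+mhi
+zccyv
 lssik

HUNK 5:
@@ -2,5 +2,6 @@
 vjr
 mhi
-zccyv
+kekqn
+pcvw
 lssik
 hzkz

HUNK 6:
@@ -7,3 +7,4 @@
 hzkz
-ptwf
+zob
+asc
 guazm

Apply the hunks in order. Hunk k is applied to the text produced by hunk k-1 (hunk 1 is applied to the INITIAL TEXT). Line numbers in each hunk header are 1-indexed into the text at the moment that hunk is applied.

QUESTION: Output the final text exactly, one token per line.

Hunk 1: at line 4 remove [sstw] add [glvy,vmfb] -> 11 lines: vjce rmxm prkmd mnt fqdlb glvy vmfb jejk sxnyk guazm uvlh
Hunk 2: at line 1 remove [rmxm,prkmd,mnt] add [vjr] -> 9 lines: vjce vjr fqdlb glvy vmfb jejk sxnyk guazm uvlh
Hunk 3: at line 4 remove [jejk,sxnyk] add [lssik,hzkz,ptwf] -> 10 lines: vjce vjr fqdlb glvy vmfb lssik hzkz ptwf guazm uvlh
Hunk 4: at line 2 remove [fqdlb,glvy,vmfb] add [mhi,zccyv] -> 9 lines: vjce vjr mhi zccyv lssik hzkz ptwf guazm uvlh
Hunk 5: at line 2 remove [zccyv] add [kekqn,pcvw] -> 10 lines: vjce vjr mhi kekqn pcvw lssik hzkz ptwf guazm uvlh
Hunk 6: at line 7 remove [ptwf] add [zob,asc] -> 11 lines: vjce vjr mhi kekqn pcvw lssik hzkz zob asc guazm uvlh

Answer: vjce
vjr
mhi
kekqn
pcvw
lssik
hzkz
zob
asc
guazm
uvlh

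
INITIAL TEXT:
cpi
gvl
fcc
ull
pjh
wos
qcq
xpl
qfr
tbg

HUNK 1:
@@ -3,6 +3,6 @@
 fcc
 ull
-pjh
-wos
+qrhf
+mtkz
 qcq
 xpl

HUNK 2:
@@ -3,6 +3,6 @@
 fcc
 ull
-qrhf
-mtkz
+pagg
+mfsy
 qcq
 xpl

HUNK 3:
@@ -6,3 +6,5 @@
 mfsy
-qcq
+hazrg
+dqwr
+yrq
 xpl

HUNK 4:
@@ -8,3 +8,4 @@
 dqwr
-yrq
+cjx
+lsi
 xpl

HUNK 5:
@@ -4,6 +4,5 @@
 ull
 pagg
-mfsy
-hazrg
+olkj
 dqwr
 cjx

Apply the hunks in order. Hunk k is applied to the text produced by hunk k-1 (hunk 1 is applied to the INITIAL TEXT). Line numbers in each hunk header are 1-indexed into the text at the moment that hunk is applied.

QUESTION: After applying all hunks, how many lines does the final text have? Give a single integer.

Answer: 12

Derivation:
Hunk 1: at line 3 remove [pjh,wos] add [qrhf,mtkz] -> 10 lines: cpi gvl fcc ull qrhf mtkz qcq xpl qfr tbg
Hunk 2: at line 3 remove [qrhf,mtkz] add [pagg,mfsy] -> 10 lines: cpi gvl fcc ull pagg mfsy qcq xpl qfr tbg
Hunk 3: at line 6 remove [qcq] add [hazrg,dqwr,yrq] -> 12 lines: cpi gvl fcc ull pagg mfsy hazrg dqwr yrq xpl qfr tbg
Hunk 4: at line 8 remove [yrq] add [cjx,lsi] -> 13 lines: cpi gvl fcc ull pagg mfsy hazrg dqwr cjx lsi xpl qfr tbg
Hunk 5: at line 4 remove [mfsy,hazrg] add [olkj] -> 12 lines: cpi gvl fcc ull pagg olkj dqwr cjx lsi xpl qfr tbg
Final line count: 12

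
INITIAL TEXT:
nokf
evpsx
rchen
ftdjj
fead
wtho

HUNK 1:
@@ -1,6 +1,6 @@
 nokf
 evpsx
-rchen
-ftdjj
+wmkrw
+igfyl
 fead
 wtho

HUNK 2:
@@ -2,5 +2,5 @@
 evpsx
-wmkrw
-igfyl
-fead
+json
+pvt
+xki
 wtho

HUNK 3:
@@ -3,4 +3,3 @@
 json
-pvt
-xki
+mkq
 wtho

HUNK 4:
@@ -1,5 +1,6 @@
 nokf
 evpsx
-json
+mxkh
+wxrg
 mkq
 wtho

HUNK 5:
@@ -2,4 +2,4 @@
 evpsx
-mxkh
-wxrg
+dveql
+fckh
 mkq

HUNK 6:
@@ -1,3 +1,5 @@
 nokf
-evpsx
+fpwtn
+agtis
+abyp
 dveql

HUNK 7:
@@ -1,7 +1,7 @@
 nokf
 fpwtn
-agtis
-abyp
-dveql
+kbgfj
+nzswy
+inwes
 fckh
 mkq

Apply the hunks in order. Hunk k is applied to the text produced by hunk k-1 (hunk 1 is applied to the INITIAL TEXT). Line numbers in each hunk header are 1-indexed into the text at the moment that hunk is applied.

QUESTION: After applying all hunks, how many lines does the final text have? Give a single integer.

Answer: 8

Derivation:
Hunk 1: at line 1 remove [rchen,ftdjj] add [wmkrw,igfyl] -> 6 lines: nokf evpsx wmkrw igfyl fead wtho
Hunk 2: at line 2 remove [wmkrw,igfyl,fead] add [json,pvt,xki] -> 6 lines: nokf evpsx json pvt xki wtho
Hunk 3: at line 3 remove [pvt,xki] add [mkq] -> 5 lines: nokf evpsx json mkq wtho
Hunk 4: at line 1 remove [json] add [mxkh,wxrg] -> 6 lines: nokf evpsx mxkh wxrg mkq wtho
Hunk 5: at line 2 remove [mxkh,wxrg] add [dveql,fckh] -> 6 lines: nokf evpsx dveql fckh mkq wtho
Hunk 6: at line 1 remove [evpsx] add [fpwtn,agtis,abyp] -> 8 lines: nokf fpwtn agtis abyp dveql fckh mkq wtho
Hunk 7: at line 1 remove [agtis,abyp,dveql] add [kbgfj,nzswy,inwes] -> 8 lines: nokf fpwtn kbgfj nzswy inwes fckh mkq wtho
Final line count: 8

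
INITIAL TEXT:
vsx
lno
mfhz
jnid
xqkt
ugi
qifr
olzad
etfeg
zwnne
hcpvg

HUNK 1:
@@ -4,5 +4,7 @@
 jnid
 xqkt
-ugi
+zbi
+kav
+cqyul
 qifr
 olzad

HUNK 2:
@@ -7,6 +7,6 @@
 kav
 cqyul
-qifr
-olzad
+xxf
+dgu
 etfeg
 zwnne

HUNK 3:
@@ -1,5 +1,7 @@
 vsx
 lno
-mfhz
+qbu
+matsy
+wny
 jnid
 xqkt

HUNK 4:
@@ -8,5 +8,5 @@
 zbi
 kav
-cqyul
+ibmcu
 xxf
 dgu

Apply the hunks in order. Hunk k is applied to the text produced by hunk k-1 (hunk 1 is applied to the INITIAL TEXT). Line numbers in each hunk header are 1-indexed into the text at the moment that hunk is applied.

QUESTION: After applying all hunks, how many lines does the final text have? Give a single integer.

Answer: 15

Derivation:
Hunk 1: at line 4 remove [ugi] add [zbi,kav,cqyul] -> 13 lines: vsx lno mfhz jnid xqkt zbi kav cqyul qifr olzad etfeg zwnne hcpvg
Hunk 2: at line 7 remove [qifr,olzad] add [xxf,dgu] -> 13 lines: vsx lno mfhz jnid xqkt zbi kav cqyul xxf dgu etfeg zwnne hcpvg
Hunk 3: at line 1 remove [mfhz] add [qbu,matsy,wny] -> 15 lines: vsx lno qbu matsy wny jnid xqkt zbi kav cqyul xxf dgu etfeg zwnne hcpvg
Hunk 4: at line 8 remove [cqyul] add [ibmcu] -> 15 lines: vsx lno qbu matsy wny jnid xqkt zbi kav ibmcu xxf dgu etfeg zwnne hcpvg
Final line count: 15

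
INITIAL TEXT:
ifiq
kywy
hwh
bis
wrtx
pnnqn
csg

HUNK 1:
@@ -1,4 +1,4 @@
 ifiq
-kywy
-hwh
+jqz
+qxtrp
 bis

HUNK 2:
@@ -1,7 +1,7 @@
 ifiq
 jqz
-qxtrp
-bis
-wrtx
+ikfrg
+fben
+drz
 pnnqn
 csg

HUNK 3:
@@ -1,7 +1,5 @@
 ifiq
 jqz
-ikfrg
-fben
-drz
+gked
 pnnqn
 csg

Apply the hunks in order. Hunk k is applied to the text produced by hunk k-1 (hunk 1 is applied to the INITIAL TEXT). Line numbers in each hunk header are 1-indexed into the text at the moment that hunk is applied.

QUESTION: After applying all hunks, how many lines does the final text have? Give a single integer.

Answer: 5

Derivation:
Hunk 1: at line 1 remove [kywy,hwh] add [jqz,qxtrp] -> 7 lines: ifiq jqz qxtrp bis wrtx pnnqn csg
Hunk 2: at line 1 remove [qxtrp,bis,wrtx] add [ikfrg,fben,drz] -> 7 lines: ifiq jqz ikfrg fben drz pnnqn csg
Hunk 3: at line 1 remove [ikfrg,fben,drz] add [gked] -> 5 lines: ifiq jqz gked pnnqn csg
Final line count: 5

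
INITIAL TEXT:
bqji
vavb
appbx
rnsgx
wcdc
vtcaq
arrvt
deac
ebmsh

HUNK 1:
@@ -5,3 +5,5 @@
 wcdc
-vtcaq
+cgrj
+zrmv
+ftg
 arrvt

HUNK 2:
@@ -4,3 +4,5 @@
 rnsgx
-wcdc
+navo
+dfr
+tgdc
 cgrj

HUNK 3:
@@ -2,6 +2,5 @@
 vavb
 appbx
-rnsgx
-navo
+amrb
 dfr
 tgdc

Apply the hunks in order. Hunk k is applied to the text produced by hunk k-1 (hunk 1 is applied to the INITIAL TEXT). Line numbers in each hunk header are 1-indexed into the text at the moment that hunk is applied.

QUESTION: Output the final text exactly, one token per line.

Hunk 1: at line 5 remove [vtcaq] add [cgrj,zrmv,ftg] -> 11 lines: bqji vavb appbx rnsgx wcdc cgrj zrmv ftg arrvt deac ebmsh
Hunk 2: at line 4 remove [wcdc] add [navo,dfr,tgdc] -> 13 lines: bqji vavb appbx rnsgx navo dfr tgdc cgrj zrmv ftg arrvt deac ebmsh
Hunk 3: at line 2 remove [rnsgx,navo] add [amrb] -> 12 lines: bqji vavb appbx amrb dfr tgdc cgrj zrmv ftg arrvt deac ebmsh

Answer: bqji
vavb
appbx
amrb
dfr
tgdc
cgrj
zrmv
ftg
arrvt
deac
ebmsh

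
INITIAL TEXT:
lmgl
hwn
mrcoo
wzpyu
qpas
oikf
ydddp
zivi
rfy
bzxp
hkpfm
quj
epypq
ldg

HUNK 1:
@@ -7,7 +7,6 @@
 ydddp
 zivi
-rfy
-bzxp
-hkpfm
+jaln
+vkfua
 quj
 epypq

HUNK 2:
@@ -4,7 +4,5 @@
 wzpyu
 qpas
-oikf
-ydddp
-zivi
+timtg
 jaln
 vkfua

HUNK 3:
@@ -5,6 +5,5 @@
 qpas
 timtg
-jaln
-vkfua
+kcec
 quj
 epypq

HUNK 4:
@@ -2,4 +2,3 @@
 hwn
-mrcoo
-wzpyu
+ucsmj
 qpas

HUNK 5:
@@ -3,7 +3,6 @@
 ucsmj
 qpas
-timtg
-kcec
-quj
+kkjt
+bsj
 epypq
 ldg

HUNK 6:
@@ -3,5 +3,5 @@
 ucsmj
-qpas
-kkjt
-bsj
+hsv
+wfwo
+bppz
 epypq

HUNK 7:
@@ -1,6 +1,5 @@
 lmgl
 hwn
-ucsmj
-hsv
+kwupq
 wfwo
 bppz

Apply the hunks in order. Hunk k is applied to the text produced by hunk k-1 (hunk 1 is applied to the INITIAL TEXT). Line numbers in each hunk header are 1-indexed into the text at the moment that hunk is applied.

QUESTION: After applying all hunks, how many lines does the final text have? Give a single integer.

Hunk 1: at line 7 remove [rfy,bzxp,hkpfm] add [jaln,vkfua] -> 13 lines: lmgl hwn mrcoo wzpyu qpas oikf ydddp zivi jaln vkfua quj epypq ldg
Hunk 2: at line 4 remove [oikf,ydddp,zivi] add [timtg] -> 11 lines: lmgl hwn mrcoo wzpyu qpas timtg jaln vkfua quj epypq ldg
Hunk 3: at line 5 remove [jaln,vkfua] add [kcec] -> 10 lines: lmgl hwn mrcoo wzpyu qpas timtg kcec quj epypq ldg
Hunk 4: at line 2 remove [mrcoo,wzpyu] add [ucsmj] -> 9 lines: lmgl hwn ucsmj qpas timtg kcec quj epypq ldg
Hunk 5: at line 3 remove [timtg,kcec,quj] add [kkjt,bsj] -> 8 lines: lmgl hwn ucsmj qpas kkjt bsj epypq ldg
Hunk 6: at line 3 remove [qpas,kkjt,bsj] add [hsv,wfwo,bppz] -> 8 lines: lmgl hwn ucsmj hsv wfwo bppz epypq ldg
Hunk 7: at line 1 remove [ucsmj,hsv] add [kwupq] -> 7 lines: lmgl hwn kwupq wfwo bppz epypq ldg
Final line count: 7

Answer: 7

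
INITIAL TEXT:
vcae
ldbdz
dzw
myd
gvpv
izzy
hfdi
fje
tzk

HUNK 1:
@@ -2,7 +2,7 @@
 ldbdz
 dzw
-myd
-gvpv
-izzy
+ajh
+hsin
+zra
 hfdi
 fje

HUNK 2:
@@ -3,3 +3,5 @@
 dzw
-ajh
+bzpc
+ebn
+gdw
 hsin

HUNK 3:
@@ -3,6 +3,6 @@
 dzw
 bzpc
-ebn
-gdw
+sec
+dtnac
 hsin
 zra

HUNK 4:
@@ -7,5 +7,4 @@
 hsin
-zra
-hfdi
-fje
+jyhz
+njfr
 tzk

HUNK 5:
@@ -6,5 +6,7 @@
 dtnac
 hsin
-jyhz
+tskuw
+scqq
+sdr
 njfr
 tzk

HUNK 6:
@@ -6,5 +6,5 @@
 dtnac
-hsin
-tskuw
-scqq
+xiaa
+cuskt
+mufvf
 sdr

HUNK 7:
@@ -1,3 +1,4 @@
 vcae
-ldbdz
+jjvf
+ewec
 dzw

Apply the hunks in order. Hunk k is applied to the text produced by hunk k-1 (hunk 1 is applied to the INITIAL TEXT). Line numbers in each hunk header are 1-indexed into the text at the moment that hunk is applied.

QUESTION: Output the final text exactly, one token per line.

Answer: vcae
jjvf
ewec
dzw
bzpc
sec
dtnac
xiaa
cuskt
mufvf
sdr
njfr
tzk

Derivation:
Hunk 1: at line 2 remove [myd,gvpv,izzy] add [ajh,hsin,zra] -> 9 lines: vcae ldbdz dzw ajh hsin zra hfdi fje tzk
Hunk 2: at line 3 remove [ajh] add [bzpc,ebn,gdw] -> 11 lines: vcae ldbdz dzw bzpc ebn gdw hsin zra hfdi fje tzk
Hunk 3: at line 3 remove [ebn,gdw] add [sec,dtnac] -> 11 lines: vcae ldbdz dzw bzpc sec dtnac hsin zra hfdi fje tzk
Hunk 4: at line 7 remove [zra,hfdi,fje] add [jyhz,njfr] -> 10 lines: vcae ldbdz dzw bzpc sec dtnac hsin jyhz njfr tzk
Hunk 5: at line 6 remove [jyhz] add [tskuw,scqq,sdr] -> 12 lines: vcae ldbdz dzw bzpc sec dtnac hsin tskuw scqq sdr njfr tzk
Hunk 6: at line 6 remove [hsin,tskuw,scqq] add [xiaa,cuskt,mufvf] -> 12 lines: vcae ldbdz dzw bzpc sec dtnac xiaa cuskt mufvf sdr njfr tzk
Hunk 7: at line 1 remove [ldbdz] add [jjvf,ewec] -> 13 lines: vcae jjvf ewec dzw bzpc sec dtnac xiaa cuskt mufvf sdr njfr tzk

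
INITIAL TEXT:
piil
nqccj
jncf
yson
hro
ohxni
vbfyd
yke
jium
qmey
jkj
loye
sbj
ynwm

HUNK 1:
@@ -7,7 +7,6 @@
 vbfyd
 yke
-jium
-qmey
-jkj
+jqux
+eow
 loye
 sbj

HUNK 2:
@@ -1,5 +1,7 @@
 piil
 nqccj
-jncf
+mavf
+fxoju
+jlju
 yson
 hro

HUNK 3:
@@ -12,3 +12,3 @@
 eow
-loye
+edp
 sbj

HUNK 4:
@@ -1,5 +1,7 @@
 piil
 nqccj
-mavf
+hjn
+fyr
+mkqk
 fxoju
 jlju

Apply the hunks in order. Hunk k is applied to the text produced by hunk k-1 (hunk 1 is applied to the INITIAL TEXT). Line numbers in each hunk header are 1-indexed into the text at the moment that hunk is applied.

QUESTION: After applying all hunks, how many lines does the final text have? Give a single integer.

Answer: 17

Derivation:
Hunk 1: at line 7 remove [jium,qmey,jkj] add [jqux,eow] -> 13 lines: piil nqccj jncf yson hro ohxni vbfyd yke jqux eow loye sbj ynwm
Hunk 2: at line 1 remove [jncf] add [mavf,fxoju,jlju] -> 15 lines: piil nqccj mavf fxoju jlju yson hro ohxni vbfyd yke jqux eow loye sbj ynwm
Hunk 3: at line 12 remove [loye] add [edp] -> 15 lines: piil nqccj mavf fxoju jlju yson hro ohxni vbfyd yke jqux eow edp sbj ynwm
Hunk 4: at line 1 remove [mavf] add [hjn,fyr,mkqk] -> 17 lines: piil nqccj hjn fyr mkqk fxoju jlju yson hro ohxni vbfyd yke jqux eow edp sbj ynwm
Final line count: 17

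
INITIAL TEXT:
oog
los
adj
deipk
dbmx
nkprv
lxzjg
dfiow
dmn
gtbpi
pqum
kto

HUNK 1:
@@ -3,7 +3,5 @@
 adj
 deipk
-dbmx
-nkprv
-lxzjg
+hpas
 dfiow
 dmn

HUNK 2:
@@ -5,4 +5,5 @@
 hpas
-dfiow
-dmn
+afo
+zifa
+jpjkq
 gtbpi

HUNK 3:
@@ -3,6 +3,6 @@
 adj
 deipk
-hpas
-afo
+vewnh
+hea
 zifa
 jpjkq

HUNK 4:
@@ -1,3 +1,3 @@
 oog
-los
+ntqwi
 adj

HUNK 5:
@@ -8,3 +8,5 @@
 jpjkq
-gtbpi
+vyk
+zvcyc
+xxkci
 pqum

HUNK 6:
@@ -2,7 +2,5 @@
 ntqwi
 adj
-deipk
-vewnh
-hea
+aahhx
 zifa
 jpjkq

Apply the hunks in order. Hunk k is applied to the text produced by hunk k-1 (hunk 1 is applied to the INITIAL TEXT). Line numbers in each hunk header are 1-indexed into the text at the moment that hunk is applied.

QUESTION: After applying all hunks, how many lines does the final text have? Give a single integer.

Hunk 1: at line 3 remove [dbmx,nkprv,lxzjg] add [hpas] -> 10 lines: oog los adj deipk hpas dfiow dmn gtbpi pqum kto
Hunk 2: at line 5 remove [dfiow,dmn] add [afo,zifa,jpjkq] -> 11 lines: oog los adj deipk hpas afo zifa jpjkq gtbpi pqum kto
Hunk 3: at line 3 remove [hpas,afo] add [vewnh,hea] -> 11 lines: oog los adj deipk vewnh hea zifa jpjkq gtbpi pqum kto
Hunk 4: at line 1 remove [los] add [ntqwi] -> 11 lines: oog ntqwi adj deipk vewnh hea zifa jpjkq gtbpi pqum kto
Hunk 5: at line 8 remove [gtbpi] add [vyk,zvcyc,xxkci] -> 13 lines: oog ntqwi adj deipk vewnh hea zifa jpjkq vyk zvcyc xxkci pqum kto
Hunk 6: at line 2 remove [deipk,vewnh,hea] add [aahhx] -> 11 lines: oog ntqwi adj aahhx zifa jpjkq vyk zvcyc xxkci pqum kto
Final line count: 11

Answer: 11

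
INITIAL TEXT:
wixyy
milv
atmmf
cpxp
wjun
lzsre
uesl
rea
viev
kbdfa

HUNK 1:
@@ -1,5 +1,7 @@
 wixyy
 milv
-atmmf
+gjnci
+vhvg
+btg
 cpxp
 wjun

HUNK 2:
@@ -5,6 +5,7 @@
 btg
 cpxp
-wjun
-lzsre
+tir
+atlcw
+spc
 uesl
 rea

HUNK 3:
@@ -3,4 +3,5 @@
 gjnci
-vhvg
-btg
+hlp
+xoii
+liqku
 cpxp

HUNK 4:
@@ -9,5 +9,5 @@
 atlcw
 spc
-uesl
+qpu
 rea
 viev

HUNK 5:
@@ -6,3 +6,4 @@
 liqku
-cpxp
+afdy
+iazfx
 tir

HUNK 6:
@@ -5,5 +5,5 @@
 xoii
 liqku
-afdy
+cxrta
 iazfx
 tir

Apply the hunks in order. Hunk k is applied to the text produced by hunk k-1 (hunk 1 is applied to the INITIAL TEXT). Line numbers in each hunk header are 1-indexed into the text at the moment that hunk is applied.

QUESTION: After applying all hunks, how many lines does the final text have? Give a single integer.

Hunk 1: at line 1 remove [atmmf] add [gjnci,vhvg,btg] -> 12 lines: wixyy milv gjnci vhvg btg cpxp wjun lzsre uesl rea viev kbdfa
Hunk 2: at line 5 remove [wjun,lzsre] add [tir,atlcw,spc] -> 13 lines: wixyy milv gjnci vhvg btg cpxp tir atlcw spc uesl rea viev kbdfa
Hunk 3: at line 3 remove [vhvg,btg] add [hlp,xoii,liqku] -> 14 lines: wixyy milv gjnci hlp xoii liqku cpxp tir atlcw spc uesl rea viev kbdfa
Hunk 4: at line 9 remove [uesl] add [qpu] -> 14 lines: wixyy milv gjnci hlp xoii liqku cpxp tir atlcw spc qpu rea viev kbdfa
Hunk 5: at line 6 remove [cpxp] add [afdy,iazfx] -> 15 lines: wixyy milv gjnci hlp xoii liqku afdy iazfx tir atlcw spc qpu rea viev kbdfa
Hunk 6: at line 5 remove [afdy] add [cxrta] -> 15 lines: wixyy milv gjnci hlp xoii liqku cxrta iazfx tir atlcw spc qpu rea viev kbdfa
Final line count: 15

Answer: 15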